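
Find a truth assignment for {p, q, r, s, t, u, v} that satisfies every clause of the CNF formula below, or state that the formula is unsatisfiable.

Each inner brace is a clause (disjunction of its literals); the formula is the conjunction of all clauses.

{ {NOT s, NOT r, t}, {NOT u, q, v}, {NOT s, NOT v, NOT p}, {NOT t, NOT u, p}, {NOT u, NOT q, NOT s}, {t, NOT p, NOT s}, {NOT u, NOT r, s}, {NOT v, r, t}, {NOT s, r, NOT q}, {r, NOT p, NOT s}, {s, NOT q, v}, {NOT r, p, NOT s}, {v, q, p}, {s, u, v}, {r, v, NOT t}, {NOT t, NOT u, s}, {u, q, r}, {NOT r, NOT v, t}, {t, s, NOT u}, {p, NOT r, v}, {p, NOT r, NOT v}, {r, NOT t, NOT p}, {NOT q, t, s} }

p=true,  q=false,  r=true,  s=true,  t=true,  u=false,  v=false

Try s = true.
Try r = true.
(t) alone gives t = true.
(p) alone gives p = true.
(NOT v) alone gives v = false.
Try u = false.
No clause remains; q is free.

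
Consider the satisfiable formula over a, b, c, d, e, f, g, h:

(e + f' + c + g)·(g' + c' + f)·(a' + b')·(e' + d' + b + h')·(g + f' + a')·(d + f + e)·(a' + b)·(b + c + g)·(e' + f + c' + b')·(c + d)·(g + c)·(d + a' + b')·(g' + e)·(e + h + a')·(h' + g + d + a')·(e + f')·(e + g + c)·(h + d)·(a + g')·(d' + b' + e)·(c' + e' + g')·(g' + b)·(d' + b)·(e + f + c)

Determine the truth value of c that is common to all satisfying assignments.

True

Suppose c = 0.
Unit clause (d) forces d = 1.
Unit clause (g) forces g = 1.
Unit clause (e) forces e = 1.
Unit clause (a) forces a = 1.
Unit clause (b') forces b = 0.
That conflicts with the unit clause (b).
So every satisfying assignment has c = True.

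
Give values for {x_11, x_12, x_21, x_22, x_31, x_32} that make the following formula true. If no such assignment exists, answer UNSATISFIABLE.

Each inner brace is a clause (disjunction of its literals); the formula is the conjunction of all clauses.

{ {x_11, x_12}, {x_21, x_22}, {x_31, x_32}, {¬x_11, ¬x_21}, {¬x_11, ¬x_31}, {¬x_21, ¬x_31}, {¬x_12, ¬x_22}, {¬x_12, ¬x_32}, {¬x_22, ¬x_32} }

Case x_11 = True:
Unit clause (¬x_21) forces x_21 = False.
Unit clause (x_22) forces x_22 = True.
Unit clause (¬x_31) forces x_31 = False.
Unit clause (x_32) forces x_32 = True.
That conflicts with the unit clause (¬x_32).
That branch fails; take x_11 = False instead.
Unit clause (x_12) forces x_12 = True.
Unit clause (¬x_22) forces x_22 = False.
Unit clause (x_21) forces x_21 = True.
Unit clause (¬x_31) forces x_31 = False.
Unit clause (x_32) forces x_32 = True.
That conflicts with the unit clause (¬x_32).
Both values of x_11 lead to a conflict.

UNSATISFIABLE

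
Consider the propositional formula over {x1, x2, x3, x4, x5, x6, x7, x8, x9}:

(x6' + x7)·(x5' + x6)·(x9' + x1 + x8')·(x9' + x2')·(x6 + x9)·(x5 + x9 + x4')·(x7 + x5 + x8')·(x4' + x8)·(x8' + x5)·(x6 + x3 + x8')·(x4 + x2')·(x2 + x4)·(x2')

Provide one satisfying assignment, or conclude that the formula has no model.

x1: 1,  x2: 0,  x3: 1,  x4: 1,  x5: 1,  x6: 1,  x7: 1,  x8: 1,  x9: 1

From the singleton clause (x2'), x2 = 0.
From the singleton clause (x4), x4 = 1.
From the singleton clause (x8), x8 = 1.
From the singleton clause (x5), x5 = 1.
From the singleton clause (x6), x6 = 1.
From the singleton clause (x7), x7 = 1.
Branch on x9: set x9 = 1.
From the singleton clause (x1), x1 = 1.
All clauses hold; x3 can take either value.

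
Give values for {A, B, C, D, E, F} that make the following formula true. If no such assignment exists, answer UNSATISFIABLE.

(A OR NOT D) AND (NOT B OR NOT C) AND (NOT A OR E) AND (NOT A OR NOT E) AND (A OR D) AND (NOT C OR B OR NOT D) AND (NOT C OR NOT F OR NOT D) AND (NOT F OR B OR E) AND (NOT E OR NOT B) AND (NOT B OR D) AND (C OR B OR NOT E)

UNSATISFIABLE

Branch on A: set A = true.
Unit clause (E) forces E = true.
That conflicts with the unit clause (NOT E).
So A must be the other value — set A = false.
Unit clause (NOT D) forces D = false.
That conflicts with the unit clause (D).
Both values of A lead to a conflict.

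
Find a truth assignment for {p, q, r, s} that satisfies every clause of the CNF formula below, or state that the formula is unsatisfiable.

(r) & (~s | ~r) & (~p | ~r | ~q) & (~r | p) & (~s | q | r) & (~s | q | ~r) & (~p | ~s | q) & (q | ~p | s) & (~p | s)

UNSATISFIABLE

Unit clause (r) forces r = 1.
Unit clause (~s) forces s = 0.
Unit clause (p) forces p = 1.
Now (~p) is unsatisfied and unit — conflict.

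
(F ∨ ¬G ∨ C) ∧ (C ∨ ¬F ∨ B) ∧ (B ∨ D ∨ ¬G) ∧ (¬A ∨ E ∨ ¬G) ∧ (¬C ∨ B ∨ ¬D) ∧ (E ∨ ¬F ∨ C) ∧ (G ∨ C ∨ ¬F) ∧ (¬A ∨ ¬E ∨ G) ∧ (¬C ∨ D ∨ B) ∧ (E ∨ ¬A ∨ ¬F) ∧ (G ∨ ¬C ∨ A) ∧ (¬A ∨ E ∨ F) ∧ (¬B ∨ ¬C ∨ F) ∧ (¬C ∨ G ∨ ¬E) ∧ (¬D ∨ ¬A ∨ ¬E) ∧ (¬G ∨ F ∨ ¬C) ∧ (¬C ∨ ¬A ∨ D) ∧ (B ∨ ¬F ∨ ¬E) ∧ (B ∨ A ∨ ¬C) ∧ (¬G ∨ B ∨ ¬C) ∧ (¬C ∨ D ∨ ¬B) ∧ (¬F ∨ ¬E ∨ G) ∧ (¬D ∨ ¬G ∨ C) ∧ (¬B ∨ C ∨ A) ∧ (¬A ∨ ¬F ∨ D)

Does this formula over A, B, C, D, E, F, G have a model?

Suppose F = False.
Suppose G = False.
Suppose A = False.
The clause (¬C) is unit, so C = False.
The clause (¬B) is unit, so B = False.
All clauses hold; D, E can take either value.
A satisfying assignment: A=False,  B=False,  C=False,  D=False,  E=False,  F=False,  G=False.

Yes, satisfiable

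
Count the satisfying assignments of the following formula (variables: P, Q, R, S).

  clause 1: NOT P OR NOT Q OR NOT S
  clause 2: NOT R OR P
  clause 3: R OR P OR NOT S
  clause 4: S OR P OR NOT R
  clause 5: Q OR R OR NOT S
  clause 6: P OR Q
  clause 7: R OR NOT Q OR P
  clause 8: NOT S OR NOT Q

5

There are 2^4 = 16 truth assignments over (P, Q, R, S).
Split on P. With P = true, the clauses containing P are satisfied and NOT P drops from the rest; 5 of the 2^3 = 8 assignments to the other variables satisfy what remains.
With P = false, by the same count on the reduced clause set, 0 assignments work.
(One model: P=T, Q=F, R=F, S=F.)
Total: 5 + 0 = 5.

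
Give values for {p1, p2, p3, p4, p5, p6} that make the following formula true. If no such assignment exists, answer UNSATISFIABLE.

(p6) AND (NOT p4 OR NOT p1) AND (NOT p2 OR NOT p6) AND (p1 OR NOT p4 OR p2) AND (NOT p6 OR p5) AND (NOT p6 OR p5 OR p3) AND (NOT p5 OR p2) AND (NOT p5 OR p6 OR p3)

The clause (p6) is unit, so p6 = true.
The clause (NOT p2) is unit, so p2 = false.
The clause (p5) is unit, so p5 = true.
Now (NOT p5) is unsatisfied and unit — conflict.

UNSATISFIABLE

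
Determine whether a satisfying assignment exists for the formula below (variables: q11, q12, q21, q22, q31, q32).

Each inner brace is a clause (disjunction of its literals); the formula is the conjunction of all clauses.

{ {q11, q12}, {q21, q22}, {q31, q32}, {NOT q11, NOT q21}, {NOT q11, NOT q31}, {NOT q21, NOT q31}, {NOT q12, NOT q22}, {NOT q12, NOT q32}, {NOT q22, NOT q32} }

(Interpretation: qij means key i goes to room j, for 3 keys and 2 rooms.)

No, unsatisfiable

Suppose q11 = true.
Unit clause (NOT q21) forces q21 = false.
Unit clause (q22) forces q22 = true.
Unit clause (NOT q31) forces q31 = false.
Unit clause (q32) forces q32 = true.
Now (NOT q32) is unsatisfied and unit — conflict.
So q11 must be the other value — set q11 = false.
Unit clause (q12) forces q12 = true.
Unit clause (NOT q22) forces q22 = false.
Unit clause (q21) forces q21 = true.
Unit clause (NOT q31) forces q31 = false.
Unit clause (q32) forces q32 = true.
Now (NOT q32) is unsatisfied and unit — conflict.
Either choice for q11 ends in contradiction.
No assignment satisfies every clause.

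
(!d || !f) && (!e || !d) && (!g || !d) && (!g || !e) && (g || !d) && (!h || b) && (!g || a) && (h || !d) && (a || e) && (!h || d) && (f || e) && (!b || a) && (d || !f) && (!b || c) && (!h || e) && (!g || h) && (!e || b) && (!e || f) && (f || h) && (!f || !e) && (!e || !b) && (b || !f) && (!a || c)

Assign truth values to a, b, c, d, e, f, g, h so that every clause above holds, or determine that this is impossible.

Case d = false:
Unit clause (!h) forces h = false.
Unit clause (!f) forces f = false.
That conflicts with the unit clause (f).
That branch fails; take d = true instead.
Unit clause (!f) forces f = false.
Unit clause (!e) forces e = false.
That conflicts with the unit clause (e).
Neither d = true nor d = false works.

UNSATISFIABLE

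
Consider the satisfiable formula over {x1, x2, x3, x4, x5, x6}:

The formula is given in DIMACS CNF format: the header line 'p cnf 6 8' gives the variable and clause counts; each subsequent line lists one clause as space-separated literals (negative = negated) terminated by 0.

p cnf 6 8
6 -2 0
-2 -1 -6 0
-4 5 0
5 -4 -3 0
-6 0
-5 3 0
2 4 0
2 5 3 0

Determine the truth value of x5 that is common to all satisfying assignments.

Suppose x5 = False.
Unit clause (¬x4) forces x4 = False.
Unit clause (¬x6) forces x6 = False.
Unit clause (¬x2) forces x2 = False.
Now (x2) is unsatisfied and unit — conflict.
So every satisfying assignment has x5 = True.

True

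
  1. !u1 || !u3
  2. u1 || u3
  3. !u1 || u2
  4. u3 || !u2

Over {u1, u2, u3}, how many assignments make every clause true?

There are 2^3 = 8 truth assignments over (u1, u2, u3).
Check each against the 4 clauses (columns in the order u1, u2, u3):
  F F F  ✗ fails (u1 || u3)
  F F T  ✓ satisfies all
  F T F  ✗ fails (u1 || u3)
  F T T  ✓ satisfies all
  T F F  ✗ fails (!u1 || u2)
  T F T  ✗ fails (!u1 || !u3)
  T T F  ✗ fails (u3 || !u2)
  T T T  ✗ fails (!u1 || !u3)
2 of the 8 rows are models.

2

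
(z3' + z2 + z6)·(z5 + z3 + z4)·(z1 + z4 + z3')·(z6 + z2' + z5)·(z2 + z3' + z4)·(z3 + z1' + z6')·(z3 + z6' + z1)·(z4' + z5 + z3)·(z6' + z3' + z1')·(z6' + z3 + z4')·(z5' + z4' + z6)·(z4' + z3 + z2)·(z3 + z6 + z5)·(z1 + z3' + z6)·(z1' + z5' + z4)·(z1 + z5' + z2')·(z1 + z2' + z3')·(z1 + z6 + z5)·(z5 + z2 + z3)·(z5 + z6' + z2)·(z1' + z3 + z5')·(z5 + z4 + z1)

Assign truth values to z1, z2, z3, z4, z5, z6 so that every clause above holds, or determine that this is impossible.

Branch on z3: set z3 = 1.
Branch on z2: set z2 = 0.
Unit clause (z6) forces z6 = 1.
Unit clause (z4) forces z4 = 1.
Unit clause (z1') forces z1 = 0.
Unit clause (z5) forces z5 = 1.
This assignment satisfies each clause.

z1=0; z2=0; z3=1; z4=1; z5=1; z6=1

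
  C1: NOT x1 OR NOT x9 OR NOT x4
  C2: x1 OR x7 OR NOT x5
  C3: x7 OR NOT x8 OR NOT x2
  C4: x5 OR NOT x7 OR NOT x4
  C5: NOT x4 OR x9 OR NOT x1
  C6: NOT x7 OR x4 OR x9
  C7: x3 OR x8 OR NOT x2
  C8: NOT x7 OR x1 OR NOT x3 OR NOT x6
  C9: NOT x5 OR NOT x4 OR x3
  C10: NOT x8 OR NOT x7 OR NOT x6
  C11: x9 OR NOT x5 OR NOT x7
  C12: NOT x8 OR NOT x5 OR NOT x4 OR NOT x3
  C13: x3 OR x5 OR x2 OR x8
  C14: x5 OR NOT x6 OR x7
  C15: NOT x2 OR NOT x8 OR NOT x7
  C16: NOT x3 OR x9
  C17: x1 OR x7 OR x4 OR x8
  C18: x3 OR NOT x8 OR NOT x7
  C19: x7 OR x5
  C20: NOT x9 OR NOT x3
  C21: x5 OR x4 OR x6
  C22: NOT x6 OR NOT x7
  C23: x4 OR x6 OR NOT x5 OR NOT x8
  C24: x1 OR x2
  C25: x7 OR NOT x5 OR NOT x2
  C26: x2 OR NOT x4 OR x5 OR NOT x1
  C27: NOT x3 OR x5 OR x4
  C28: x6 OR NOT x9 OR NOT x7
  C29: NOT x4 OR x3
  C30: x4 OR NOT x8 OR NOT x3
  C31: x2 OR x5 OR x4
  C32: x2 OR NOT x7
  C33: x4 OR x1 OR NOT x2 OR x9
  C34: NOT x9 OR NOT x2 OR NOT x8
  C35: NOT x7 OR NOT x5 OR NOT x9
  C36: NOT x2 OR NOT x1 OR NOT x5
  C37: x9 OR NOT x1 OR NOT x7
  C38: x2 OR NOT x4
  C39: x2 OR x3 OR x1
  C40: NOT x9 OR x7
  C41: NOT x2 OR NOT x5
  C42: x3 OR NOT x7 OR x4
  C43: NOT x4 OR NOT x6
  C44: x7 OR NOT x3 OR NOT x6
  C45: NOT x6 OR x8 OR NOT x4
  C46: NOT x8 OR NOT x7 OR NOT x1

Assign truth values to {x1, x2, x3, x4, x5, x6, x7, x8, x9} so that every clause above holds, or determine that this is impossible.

x1=true,  x2=false,  x3=false,  x4=false,  x5=true,  x6=false,  x7=false,  x8=false,  x9=false

Suppose x3 = false.
(NOT x4) alone gives x4 = false.
(NOT x7) alone gives x7 = false.
(x5) alone gives x5 = true.
(x1) alone gives x1 = true.
(NOT x2) alone gives x2 = false.
(NOT x9) alone gives x9 = false.
Suppose x6 = false.
(NOT x8) alone gives x8 = false.
This assignment satisfies each clause.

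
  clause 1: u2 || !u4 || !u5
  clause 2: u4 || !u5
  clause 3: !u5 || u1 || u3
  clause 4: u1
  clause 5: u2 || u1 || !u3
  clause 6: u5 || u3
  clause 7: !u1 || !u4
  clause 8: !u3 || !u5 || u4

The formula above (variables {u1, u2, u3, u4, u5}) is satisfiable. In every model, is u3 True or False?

True

Suppose u3 = false.
From the singleton clause (u1), u1 = true.
From the singleton clause (u5), u5 = true.
From the singleton clause (u4), u4 = true.
But (!u4) is also a unit clause — contradiction.
So every satisfying assignment has u3 = True.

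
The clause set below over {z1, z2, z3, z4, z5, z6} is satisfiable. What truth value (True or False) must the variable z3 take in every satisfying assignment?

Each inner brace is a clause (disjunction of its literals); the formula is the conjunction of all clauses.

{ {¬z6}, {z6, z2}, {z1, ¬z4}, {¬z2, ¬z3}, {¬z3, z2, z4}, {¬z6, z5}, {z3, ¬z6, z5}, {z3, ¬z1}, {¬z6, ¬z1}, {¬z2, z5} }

False

Suppose z3 = True.
The clause (¬z6) is unit, so z6 = False.
The clause (z2) is unit, so z2 = True.
That conflicts with the unit clause (¬z2).
So every satisfying assignment has z3 = False.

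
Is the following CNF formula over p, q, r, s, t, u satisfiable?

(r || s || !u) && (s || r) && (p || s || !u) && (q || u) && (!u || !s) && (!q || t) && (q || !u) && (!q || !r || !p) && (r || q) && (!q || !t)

Suppose s = true.
(!u) alone gives u = false.
(q) alone gives q = true.
(t) alone gives t = true.
Now (!t) is unsatisfied and unit — conflict.
Backtrack on s: now try s = false.
(r) alone gives r = true.
Suppose p = true.
(!q) alone gives q = false.
(u) alone gives u = true.
Now (!u) is unsatisfied and unit — conflict.
Backtrack on p: now try p = false.
(!u) alone gives u = false.
(q) alone gives q = true.
(t) alone gives t = true.
Now (!t) is unsatisfied and unit — conflict.
Either choice for p ends in contradiction.
Either choice for s ends in contradiction.
No assignment satisfies every clause.

Unsatisfiable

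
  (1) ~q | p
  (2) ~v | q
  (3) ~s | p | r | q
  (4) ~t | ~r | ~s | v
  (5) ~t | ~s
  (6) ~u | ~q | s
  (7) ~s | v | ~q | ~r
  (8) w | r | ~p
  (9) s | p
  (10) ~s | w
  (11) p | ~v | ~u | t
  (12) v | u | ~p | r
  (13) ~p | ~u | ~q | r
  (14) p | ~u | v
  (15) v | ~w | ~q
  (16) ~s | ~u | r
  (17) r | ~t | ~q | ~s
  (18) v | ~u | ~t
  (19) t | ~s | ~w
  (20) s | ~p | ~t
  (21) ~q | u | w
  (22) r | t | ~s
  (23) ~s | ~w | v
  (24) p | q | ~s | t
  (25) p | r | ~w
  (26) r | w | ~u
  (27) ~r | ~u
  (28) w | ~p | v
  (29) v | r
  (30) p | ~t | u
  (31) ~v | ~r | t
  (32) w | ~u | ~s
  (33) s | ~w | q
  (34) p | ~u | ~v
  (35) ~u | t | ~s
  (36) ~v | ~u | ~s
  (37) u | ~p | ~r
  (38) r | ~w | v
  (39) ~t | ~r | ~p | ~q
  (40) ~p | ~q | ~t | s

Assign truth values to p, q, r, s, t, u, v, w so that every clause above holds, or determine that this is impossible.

p: 1,  q: 1,  r: 0,  s: 0,  t: 0,  u: 0,  v: 1,  w: 1

Try q = 1.
(p) alone gives p = 1.
Try t = 0.
Try u = 0.
(w) alone gives w = 1.
(v) alone gives v = 1.
(~s) alone gives s = 0.
(~r) alone gives r = 0.
This assignment satisfies each clause.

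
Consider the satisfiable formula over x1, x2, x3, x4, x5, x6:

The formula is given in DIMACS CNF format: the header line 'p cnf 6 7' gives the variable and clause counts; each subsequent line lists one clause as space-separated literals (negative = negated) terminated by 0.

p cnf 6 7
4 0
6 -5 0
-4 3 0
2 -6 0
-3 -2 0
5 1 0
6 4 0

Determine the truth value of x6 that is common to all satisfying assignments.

Suppose x6 = True.
(x4) alone gives x4 = True.
(x3) alone gives x3 = True.
(x2) alone gives x2 = True.
That conflicts with the unit clause (¬x2).
So every satisfying assignment has x6 = False.

False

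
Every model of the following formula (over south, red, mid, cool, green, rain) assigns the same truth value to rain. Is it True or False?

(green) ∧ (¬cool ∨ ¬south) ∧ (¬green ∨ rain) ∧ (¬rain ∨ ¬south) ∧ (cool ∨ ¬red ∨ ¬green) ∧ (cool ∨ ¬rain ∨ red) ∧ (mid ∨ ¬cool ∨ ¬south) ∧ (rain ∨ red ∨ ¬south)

True

Suppose rain = False.
(green) alone gives green = True.
But (¬green) is also a unit clause — contradiction.
So every satisfying assignment has rain = True.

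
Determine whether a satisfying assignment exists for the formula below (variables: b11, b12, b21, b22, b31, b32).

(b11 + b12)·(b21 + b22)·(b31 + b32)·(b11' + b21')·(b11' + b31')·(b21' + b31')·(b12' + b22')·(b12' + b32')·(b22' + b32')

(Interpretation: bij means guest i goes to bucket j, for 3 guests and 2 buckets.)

No, unsatisfiable

Try b11 = 1.
(b21') alone gives b21 = 0.
(b22) alone gives b22 = 1.
(b31') alone gives b31 = 0.
(b32) alone gives b32 = 1.
But (b32') is also a unit clause — contradiction.
That branch fails; take b11 = 0 instead.
(b12) alone gives b12 = 1.
(b22') alone gives b22 = 0.
(b21) alone gives b21 = 1.
(b31') alone gives b31 = 0.
(b32) alone gives b32 = 1.
But (b32') is also a unit clause — contradiction.
Neither b11 = 1 nor b11 = 0 works.
No assignment satisfies every clause.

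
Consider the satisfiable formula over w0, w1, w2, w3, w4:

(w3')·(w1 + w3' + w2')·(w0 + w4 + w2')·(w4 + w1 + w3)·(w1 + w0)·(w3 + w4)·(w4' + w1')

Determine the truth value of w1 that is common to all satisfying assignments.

Suppose w1 = 1.
(w3') alone gives w3 = 0.
(w4) alone gives w4 = 1.
But (w4') is also a unit clause — contradiction.
So every satisfying assignment has w1 = False.

False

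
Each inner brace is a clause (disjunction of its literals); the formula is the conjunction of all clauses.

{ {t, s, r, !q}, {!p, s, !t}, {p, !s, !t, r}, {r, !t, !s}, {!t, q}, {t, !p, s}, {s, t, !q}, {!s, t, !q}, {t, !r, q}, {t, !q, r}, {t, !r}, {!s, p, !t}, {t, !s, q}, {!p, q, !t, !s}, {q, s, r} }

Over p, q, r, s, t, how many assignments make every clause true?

There are 2^5 = 32 truth assignments over (p, q, r, s, t).
Split on r. With r = true, the clauses containing r are satisfied and !r drops from the rest; 2 of the 2^4 = 16 assignments to the other variables satisfy what remains.
With r = false, by the same count on the reduced clause set, 1 assignment works.
Total: 2 + 1 = 3.

3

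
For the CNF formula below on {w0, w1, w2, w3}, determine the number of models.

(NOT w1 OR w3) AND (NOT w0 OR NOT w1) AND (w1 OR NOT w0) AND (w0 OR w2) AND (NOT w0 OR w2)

3

There are 2^4 = 16 truth assignments over (w0, w1, w2, w3).
Split on w0. With w0 = true, the clauses containing w0 are satisfied and NOT w0 drops from the rest; 0 of the 2^3 = 8 assignments to the other variables satisfy what remains.
With w0 = false, by the same count on the reduced clause set, 3 assignments work.
(One model: w0=F, w1=F, w2=T, w3=F.)
Total: 0 + 3 = 3.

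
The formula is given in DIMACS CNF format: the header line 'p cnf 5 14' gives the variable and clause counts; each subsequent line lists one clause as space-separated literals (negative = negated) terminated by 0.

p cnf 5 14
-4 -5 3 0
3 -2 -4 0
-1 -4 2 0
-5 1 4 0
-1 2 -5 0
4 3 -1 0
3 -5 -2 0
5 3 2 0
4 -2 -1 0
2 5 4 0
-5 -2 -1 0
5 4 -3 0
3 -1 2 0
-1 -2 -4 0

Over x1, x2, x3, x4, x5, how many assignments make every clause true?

There are 2^5 = 32 truth assignments over (x1, x2, x3, x4, x5).
Split on x1. With x1 = True, the clauses containing x1 are satisfied and ¬x1 drops from the rest; 0 of the 2^4 = 16 assignments to the other variables satisfy what remains.
With x1 = False, by the same count on the reduced clause set, 5 assignments work.
Total: 0 + 5 = 5.

5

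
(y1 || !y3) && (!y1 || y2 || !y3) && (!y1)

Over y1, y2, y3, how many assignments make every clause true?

There are 2^3 = 8 truth assignments over (y1, y2, y3).
Split on y1. With y1 = true, the clauses containing y1 are satisfied and !y1 drops from the rest; 0 of the 2^2 = 4 assignments to the other variables satisfy what remains.
With y1 = false, by the same count on the reduced clause set, 2 assignments work.
Total: 0 + 2 = 2.

2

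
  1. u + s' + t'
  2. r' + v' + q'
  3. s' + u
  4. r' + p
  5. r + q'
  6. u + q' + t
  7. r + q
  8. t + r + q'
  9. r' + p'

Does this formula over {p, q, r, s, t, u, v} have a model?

Case s = 0:
Case r = 0:
(q') alone gives q = 0.
That conflicts with the unit clause (q).
Undo r and try r = 1.
(p) alone gives p = 1.
That conflicts with the unit clause (p').
Neither r = 1 nor r = 0 works.
Undo s and try s = 1.
(u) alone gives u = 1.
Case r = 0:
(q') alone gives q = 0.
That conflicts with the unit clause (q).
Undo r and try r = 1.
(p) alone gives p = 1.
That conflicts with the unit clause (p').
Neither r = 1 nor r = 0 works.
Neither s = 1 nor s = 0 works.
No assignment satisfies every clause.

No, unsatisfiable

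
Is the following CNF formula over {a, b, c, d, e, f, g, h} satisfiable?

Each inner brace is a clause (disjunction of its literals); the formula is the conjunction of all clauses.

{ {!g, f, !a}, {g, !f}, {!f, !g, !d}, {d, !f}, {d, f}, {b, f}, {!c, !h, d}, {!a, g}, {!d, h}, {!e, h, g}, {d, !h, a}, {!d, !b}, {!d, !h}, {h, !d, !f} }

Try g = true.
Try f = true.
From the singleton clause (!d), d = false.
But (d) is also a unit clause — contradiction.
That branch fails; take f = false instead.
From the singleton clause (!a), a = false.
From the singleton clause (d), d = true.
From the singleton clause (b), b = true.
But (!b) is also a unit clause — contradiction.
Either choice for f ends in contradiction.
That branch fails; take g = false instead.
From the singleton clause (!f), f = false.
From the singleton clause (d), d = true.
From the singleton clause (b), b = true.
But (!b) is also a unit clause — contradiction.
Either choice for g ends in contradiction.
No assignment satisfies every clause.

Unsatisfiable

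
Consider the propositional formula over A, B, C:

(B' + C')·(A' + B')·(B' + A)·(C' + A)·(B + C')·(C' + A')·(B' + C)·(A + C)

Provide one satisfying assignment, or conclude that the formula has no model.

A=1,  B=0,  C=0

Try B = 0.
The clause (C') is unit, so C = 0.
The clause (A) is unit, so A = 1.
This assignment satisfies each clause.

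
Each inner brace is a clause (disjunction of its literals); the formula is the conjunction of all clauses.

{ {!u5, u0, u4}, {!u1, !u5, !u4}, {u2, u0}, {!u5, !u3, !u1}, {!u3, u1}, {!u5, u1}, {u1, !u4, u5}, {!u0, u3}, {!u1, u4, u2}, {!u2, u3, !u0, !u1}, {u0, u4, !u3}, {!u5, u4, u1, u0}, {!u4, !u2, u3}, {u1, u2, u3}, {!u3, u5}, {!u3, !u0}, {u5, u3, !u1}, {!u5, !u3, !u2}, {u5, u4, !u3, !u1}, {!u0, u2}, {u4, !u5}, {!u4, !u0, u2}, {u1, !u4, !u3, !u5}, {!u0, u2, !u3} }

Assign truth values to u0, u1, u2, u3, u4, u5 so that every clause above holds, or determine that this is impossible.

u0 ↦ false, u1 ↦ false, u2 ↦ true, u3 ↦ false, u4 ↦ false, u5 ↦ false

Suppose u2 = true.
Suppose u3 = false.
The clause (!u0) is unit, so u0 = false.
The clause (!u4) is unit, so u4 = false.
The clause (!u5) is unit, so u5 = false.
The clause (!u1) is unit, so u1 = false.
This assignment satisfies each clause.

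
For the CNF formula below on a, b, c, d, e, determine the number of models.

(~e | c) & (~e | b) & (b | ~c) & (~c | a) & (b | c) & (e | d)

5

There are 2^5 = 32 truth assignments over (a, b, c, d, e).
Split on b. With b = 1, the clauses containing b are satisfied and ~b drops from the rest; 5 of the 2^4 = 16 assignments to the other variables satisfy what remains.
With b = 0, by the same count on the reduced clause set, 0 assignments work.
Total: 5 + 0 = 5.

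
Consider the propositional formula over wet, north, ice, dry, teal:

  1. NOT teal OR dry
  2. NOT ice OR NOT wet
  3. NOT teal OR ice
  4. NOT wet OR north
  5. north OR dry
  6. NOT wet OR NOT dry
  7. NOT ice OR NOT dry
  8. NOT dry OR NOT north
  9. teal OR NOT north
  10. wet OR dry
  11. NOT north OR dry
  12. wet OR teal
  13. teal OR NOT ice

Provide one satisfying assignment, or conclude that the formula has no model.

Branch on teal: set teal = false.
Unit clause (NOT north) forces north = false.
Unit clause (NOT wet) forces wet = false.
That conflicts with the unit clause (wet).
That branch fails; take teal = true instead.
Unit clause (dry) forces dry = true.
Unit clause (ice) forces ice = true.
That conflicts with the unit clause (NOT ice).
Both values of teal lead to a conflict.

UNSATISFIABLE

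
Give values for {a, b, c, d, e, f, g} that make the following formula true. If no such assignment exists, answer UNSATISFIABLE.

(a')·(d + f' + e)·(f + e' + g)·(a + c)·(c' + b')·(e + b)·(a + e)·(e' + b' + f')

a ↦ 0,  b ↦ 0,  c ↦ 1,  d ↦ 0,  e ↦ 1,  f ↦ 1,  g ↦ 0

(a') alone gives a = 0.
(c) alone gives c = 1.
(b') alone gives b = 0.
(e) alone gives e = 1.
Branch on f: set f = 1.
Every clause is now satisfied; d, g are unconstrained.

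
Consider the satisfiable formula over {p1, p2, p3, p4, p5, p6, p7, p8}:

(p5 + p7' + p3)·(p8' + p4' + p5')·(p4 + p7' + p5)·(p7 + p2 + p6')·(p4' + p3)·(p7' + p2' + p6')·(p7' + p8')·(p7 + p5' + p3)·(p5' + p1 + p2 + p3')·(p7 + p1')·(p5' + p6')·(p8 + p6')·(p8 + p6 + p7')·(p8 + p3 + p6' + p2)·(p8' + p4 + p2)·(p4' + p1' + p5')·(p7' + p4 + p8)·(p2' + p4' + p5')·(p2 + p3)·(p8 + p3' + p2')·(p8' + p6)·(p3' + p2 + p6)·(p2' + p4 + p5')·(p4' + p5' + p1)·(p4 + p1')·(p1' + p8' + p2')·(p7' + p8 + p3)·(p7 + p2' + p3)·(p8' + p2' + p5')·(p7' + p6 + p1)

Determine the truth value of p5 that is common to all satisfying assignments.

Suppose p5 = 1.
From the singleton clause (p6'), p6 = 0.
From the singleton clause (p8'), p8 = 0.
From the singleton clause (p7'), p7 = 0.
From the singleton clause (p3), p3 = 1.
From the singleton clause (p1'), p1 = 0.
From the singleton clause (p2), p2 = 1.
But (p2') is also a unit clause — contradiction.
So every satisfying assignment has p5 = False.

False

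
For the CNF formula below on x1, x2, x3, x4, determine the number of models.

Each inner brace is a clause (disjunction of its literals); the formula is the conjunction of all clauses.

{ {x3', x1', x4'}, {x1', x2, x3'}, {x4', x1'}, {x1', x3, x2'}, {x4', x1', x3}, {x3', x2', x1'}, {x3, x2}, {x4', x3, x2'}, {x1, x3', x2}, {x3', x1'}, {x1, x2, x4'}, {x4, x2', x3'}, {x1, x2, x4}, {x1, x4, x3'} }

There are 2^4 = 16 truth assignments over (x1, x2, x3, x4).
Check each against the 14 clauses (columns in the order x1, x2, x3, x4):
  F F F F  ✗ fails (x3 + x2)
  F F F T  ✗ fails (x3 + x2)
  F F T F  ✗ fails (x1 + x3' + x2)
  F F T T  ✗ fails (x1 + x3' + x2)
  F T F F  ✓ satisfies all
  F T F T  ✗ fails (x4' + x3 + x2')
  F T T F  ✗ fails (x4 + x2' + x3')
  F T T T  ✓ satisfies all
  T F F F  ✗ fails (x3 + x2)
  T F F T  ✗ fails (x4' + x1')
  T F T F  ✗ fails (x1' + x2 + x3')
  T F T T  ✗ fails (x3' + x1' + x4')
  T T F F  ✗ fails (x1' + x3 + x2')
  T T F T  ✗ fails (x4' + x1')
  T T T F  ✗ fails (x3' + x2' + x1')
  T T T T  ✗ fails (x3' + x1' + x4')
2 of the 16 rows are models.

2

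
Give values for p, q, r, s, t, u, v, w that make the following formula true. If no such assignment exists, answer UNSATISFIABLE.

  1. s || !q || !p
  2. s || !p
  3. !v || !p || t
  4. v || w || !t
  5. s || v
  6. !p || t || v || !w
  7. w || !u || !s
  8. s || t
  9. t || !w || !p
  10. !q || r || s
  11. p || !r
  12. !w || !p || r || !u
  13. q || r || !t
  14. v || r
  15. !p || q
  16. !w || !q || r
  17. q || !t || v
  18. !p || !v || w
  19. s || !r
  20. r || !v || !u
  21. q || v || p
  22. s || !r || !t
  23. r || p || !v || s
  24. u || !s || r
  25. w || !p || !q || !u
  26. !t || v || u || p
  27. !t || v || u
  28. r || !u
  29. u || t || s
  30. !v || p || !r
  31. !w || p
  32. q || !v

p: true, q: true, r: true, s: true, t: true, u: true, v: true, w: true

Try s = true.
Try w = true.
(p) alone gives p = true.
(t) alone gives t = true.
(q) alone gives q = true.
(r) alone gives r = true.
Try v = true.
No clause remains; u is free.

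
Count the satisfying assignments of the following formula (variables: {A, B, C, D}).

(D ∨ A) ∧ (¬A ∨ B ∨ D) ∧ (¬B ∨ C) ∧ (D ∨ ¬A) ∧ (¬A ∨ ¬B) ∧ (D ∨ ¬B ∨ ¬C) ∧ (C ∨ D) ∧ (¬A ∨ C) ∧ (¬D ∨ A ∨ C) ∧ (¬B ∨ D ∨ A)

There are 2^4 = 16 truth assignments over (A, B, C, D).
Check each against the 10 clauses (columns in the order A, B, C, D):
  F F F F  ✗ fails (D ∨ A)
  F F F T  ✗ fails (¬D ∨ A ∨ C)
  F F T F  ✗ fails (D ∨ A)
  F F T T  ✓ satisfies all
  F T F F  ✗ fails (D ∨ A)
  F T F T  ✗ fails (¬B ∨ C)
  F T T F  ✗ fails (D ∨ A)
  F T T T  ✓ satisfies all
  T F F F  ✗ fails (¬A ∨ B ∨ D)
  T F F T  ✗ fails (¬A ∨ C)
  T F T F  ✗ fails (¬A ∨ B ∨ D)
  T F T T  ✓ satisfies all
  T T F F  ✗ fails (¬B ∨ C)
  T T F T  ✗ fails (¬B ∨ C)
  T T T F  ✗ fails (D ∨ ¬A)
  T T T T  ✗ fails (¬A ∨ ¬B)
3 of the 16 rows are models.

3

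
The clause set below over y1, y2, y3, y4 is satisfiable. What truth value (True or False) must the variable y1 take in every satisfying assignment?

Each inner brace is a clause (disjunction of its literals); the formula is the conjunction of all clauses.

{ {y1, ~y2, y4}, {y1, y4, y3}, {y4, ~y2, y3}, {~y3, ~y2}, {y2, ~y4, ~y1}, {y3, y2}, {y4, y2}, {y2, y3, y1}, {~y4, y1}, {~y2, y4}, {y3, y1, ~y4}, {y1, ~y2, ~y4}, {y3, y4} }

True

Suppose y1 = 0.
(~y4) alone gives y4 = 0.
(~y2) alone gives y2 = 0.
Now (y2) is unsatisfied and unit — conflict.
So every satisfying assignment has y1 = True.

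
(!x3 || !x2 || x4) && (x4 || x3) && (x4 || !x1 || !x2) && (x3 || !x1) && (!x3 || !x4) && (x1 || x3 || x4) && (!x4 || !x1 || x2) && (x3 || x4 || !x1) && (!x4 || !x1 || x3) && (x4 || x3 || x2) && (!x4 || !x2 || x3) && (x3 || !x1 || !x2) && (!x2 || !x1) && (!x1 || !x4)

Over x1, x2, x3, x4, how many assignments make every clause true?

3

There are 2^4 = 16 truth assignments over (x1, x2, x3, x4).
Check each against the 14 clauses (columns in the order x1, x2, x3, x4):
  F F F F  ✗ fails (x4 || x3)
  F F F T  ✓ satisfies all
  F F T F  ✓ satisfies all
  F F T T  ✗ fails (!x3 || !x4)
  F T F F  ✗ fails (x4 || x3)
  F T F T  ✗ fails (!x4 || !x2 || x3)
  F T T F  ✗ fails (!x3 || !x2 || x4)
  F T T T  ✗ fails (!x3 || !x4)
  T F F F  ✗ fails (x4 || x3)
  T F F T  ✗ fails (x3 || !x1)
  T F T F  ✓ satisfies all
  T F T T  ✗ fails (!x3 || !x4)
  T T F F  ✗ fails (x4 || x3)
  T T F T  ✗ fails (x3 || !x1)
  T T T F  ✗ fails (!x3 || !x2 || x4)
  T T T T  ✗ fails (!x3 || !x4)
3 of the 16 rows are models.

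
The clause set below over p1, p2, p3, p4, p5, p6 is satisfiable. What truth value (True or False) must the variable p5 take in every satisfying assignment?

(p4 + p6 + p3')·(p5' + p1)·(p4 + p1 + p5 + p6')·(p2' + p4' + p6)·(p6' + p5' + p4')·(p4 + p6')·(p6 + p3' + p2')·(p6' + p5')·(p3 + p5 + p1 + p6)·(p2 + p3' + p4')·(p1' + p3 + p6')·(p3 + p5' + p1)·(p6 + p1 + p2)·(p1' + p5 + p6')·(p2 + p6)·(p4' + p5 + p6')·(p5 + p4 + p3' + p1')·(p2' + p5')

Suppose p5 = 1.
The clause (p1) is unit, so p1 = 1.
The clause (p6') is unit, so p6 = 0.
The clause (p2) is unit, so p2 = 1.
But (p2') is also a unit clause — contradiction.
So every satisfying assignment has p5 = False.

False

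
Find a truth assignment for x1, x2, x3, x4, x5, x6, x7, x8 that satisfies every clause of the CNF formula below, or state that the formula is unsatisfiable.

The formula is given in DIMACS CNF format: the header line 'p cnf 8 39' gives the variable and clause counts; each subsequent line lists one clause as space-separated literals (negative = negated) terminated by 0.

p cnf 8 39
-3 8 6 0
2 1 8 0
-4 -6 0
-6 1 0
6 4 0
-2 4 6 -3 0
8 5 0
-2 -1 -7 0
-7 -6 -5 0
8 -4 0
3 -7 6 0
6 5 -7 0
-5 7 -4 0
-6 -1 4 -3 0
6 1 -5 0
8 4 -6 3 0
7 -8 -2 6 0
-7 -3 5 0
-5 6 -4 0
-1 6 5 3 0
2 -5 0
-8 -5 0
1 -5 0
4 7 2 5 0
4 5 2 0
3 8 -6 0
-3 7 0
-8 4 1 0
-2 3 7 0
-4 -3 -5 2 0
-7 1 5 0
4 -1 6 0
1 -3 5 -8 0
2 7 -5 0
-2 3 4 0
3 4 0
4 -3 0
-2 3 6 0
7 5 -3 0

Case x4 = True:
(¬x6) alone gives x6 = False.
(x8) alone gives x8 = True.
(¬x5) alone gives x5 = False.
(¬x7) alone gives x7 = False.
(¬x2) alone gives x2 = False.
(¬x3) alone gives x3 = False.
(¬x1) alone gives x1 = False.
Every clause now holds.

x1 ↦ False, x2 ↦ False, x3 ↦ False, x4 ↦ True, x5 ↦ False, x6 ↦ False, x7 ↦ False, x8 ↦ True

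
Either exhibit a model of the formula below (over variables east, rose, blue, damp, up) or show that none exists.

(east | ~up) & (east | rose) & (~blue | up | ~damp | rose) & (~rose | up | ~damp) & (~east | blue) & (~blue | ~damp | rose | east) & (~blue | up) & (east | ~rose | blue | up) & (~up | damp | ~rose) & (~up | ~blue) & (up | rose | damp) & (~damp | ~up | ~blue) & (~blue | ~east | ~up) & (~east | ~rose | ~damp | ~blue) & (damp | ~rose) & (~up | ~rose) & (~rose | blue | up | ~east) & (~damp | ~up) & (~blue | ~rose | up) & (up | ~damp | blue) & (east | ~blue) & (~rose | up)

UNSATISFIABLE

Try east = 1.
The clause (blue) is unit, so blue = 1.
The clause (up) is unit, so up = 1.
That conflicts with the unit clause (~up).
Undo east and try east = 0.
The clause (~up) is unit, so up = 0.
The clause (rose) is unit, so rose = 1.
That conflicts with the unit clause (~rose).
Either choice for east ends in contradiction.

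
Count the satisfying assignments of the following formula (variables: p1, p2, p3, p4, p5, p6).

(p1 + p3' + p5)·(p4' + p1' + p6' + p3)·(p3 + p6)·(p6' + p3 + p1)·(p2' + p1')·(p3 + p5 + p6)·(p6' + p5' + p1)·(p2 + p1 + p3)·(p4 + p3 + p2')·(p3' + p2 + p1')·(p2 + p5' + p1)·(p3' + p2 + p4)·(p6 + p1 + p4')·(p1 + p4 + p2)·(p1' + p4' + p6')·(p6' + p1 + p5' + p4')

3

There are 2^6 = 64 truth assignments over (p1, p2, p3, p4, p5, p6).
Split on p1. With p1 = 1, the clauses containing p1 are satisfied and p1' drops from the rest; 2 of the 2^5 = 32 assignments to the other variables satisfy what remains.
With p1 = 0, by the same count on the reduced clause set, 1 assignment works.
Total: 2 + 1 = 3.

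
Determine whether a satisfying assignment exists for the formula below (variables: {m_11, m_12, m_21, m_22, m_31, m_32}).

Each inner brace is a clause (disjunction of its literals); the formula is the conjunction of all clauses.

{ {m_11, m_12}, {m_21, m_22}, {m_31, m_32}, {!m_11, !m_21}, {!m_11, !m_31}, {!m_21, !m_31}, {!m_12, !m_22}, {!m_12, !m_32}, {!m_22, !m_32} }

No

Suppose m_11 = true.
From the singleton clause (!m_21), m_21 = false.
From the singleton clause (m_22), m_22 = true.
From the singleton clause (!m_31), m_31 = false.
From the singleton clause (m_32), m_32 = true.
But (!m_32) is also a unit clause — contradiction.
That branch fails; take m_11 = false instead.
From the singleton clause (m_12), m_12 = true.
From the singleton clause (!m_22), m_22 = false.
From the singleton clause (m_21), m_21 = true.
From the singleton clause (!m_31), m_31 = false.
From the singleton clause (m_32), m_32 = true.
But (!m_32) is also a unit clause — contradiction.
Either choice for m_11 ends in contradiction.
No assignment satisfies every clause.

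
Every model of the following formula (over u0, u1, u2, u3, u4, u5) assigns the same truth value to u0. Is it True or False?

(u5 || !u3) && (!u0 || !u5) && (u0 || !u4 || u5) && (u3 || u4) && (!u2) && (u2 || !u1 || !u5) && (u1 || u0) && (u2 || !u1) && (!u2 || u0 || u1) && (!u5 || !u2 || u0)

True

Suppose u0 = false.
The clause (!u2) is unit, so u2 = false.
The clause (u1) is unit, so u1 = true.
Now (!u1) is unsatisfied and unit — conflict.
So every satisfying assignment has u0 = True.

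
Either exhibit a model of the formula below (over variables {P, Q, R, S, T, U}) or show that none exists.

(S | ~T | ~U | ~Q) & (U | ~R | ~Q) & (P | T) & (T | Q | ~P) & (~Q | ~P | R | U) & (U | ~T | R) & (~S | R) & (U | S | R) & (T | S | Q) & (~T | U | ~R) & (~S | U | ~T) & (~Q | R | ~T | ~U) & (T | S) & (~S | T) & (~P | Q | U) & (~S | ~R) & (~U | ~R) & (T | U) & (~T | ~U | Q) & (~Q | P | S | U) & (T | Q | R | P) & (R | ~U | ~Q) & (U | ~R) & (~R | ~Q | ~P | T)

UNSATISFIABLE

Branch on P: set P = 1.
Branch on T: set T = 1.
Branch on U: set U = 1.
(~R) alone gives R = 0.
(~S) alone gives S = 0.
(~Q) alone gives Q = 0.
Now (Q) is unsatisfied and unit — conflict.
So U must be the other value — set U = 0.
(R) alone gives R = 1.
Now (~R) is unsatisfied and unit — conflict.
Neither U = 1 nor U = 0 works.
So T must be the other value — set T = 0.
(Q) alone gives Q = 1.
(S) alone gives S = 1.
Now (~S) is unsatisfied and unit — conflict.
Neither T = 1 nor T = 0 works.
So P must be the other value — set P = 0.
(T) alone gives T = 1.
Branch on U: set U = 1.
(~R) alone gives R = 0.
(~S) alone gives S = 0.
(~Q) alone gives Q = 0.
Now (Q) is unsatisfied and unit — conflict.
So U must be the other value — set U = 0.
(R) alone gives R = 1.
Now (~R) is unsatisfied and unit — conflict.
Neither U = 1 nor U = 0 works.
Neither P = 1 nor P = 0 works.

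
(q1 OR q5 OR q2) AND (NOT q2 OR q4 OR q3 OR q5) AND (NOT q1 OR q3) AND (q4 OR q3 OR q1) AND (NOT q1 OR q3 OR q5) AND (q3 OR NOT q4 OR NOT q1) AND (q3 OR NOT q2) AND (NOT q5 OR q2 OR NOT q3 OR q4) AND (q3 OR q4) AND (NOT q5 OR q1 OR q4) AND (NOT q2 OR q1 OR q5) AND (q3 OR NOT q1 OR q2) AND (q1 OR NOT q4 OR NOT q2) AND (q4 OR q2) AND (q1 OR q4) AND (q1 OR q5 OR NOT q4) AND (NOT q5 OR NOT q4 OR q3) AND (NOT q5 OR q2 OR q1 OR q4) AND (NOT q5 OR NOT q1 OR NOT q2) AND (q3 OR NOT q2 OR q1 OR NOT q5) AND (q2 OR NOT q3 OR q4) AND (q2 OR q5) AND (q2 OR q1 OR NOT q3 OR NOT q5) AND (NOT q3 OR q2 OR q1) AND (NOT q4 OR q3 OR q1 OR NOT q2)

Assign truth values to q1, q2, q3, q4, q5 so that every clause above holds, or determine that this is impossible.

q1=true,  q2=true,  q3=true,  q4=true,  q5=false

Case q1 = true:
Unit clause (q3) forces q3 = true.
Case q4 = true:
Case q5 = false:
Unit clause (q2) forces q2 = true.
Every clause now holds.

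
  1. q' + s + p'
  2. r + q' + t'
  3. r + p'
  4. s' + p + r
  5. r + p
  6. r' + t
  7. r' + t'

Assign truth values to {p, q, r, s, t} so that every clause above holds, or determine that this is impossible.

UNSATISFIABLE

Try r = 1.
The clause (t) is unit, so t = 1.
That conflicts with the unit clause (t').
Backtrack on r: now try r = 0.
The clause (p') is unit, so p = 0.
That conflicts with the unit clause (p).
Either choice for r ends in contradiction.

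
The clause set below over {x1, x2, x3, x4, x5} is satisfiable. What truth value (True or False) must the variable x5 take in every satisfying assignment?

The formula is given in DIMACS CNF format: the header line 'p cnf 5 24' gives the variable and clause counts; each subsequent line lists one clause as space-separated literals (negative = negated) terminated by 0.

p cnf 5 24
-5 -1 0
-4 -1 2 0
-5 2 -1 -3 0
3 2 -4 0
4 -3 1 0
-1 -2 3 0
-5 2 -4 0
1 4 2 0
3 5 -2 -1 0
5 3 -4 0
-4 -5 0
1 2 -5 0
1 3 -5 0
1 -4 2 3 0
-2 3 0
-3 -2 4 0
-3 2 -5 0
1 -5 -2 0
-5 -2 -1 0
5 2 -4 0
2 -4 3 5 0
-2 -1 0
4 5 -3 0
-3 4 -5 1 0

Suppose x5 = True.
From the singleton clause (¬x1), x1 = False.
From the singleton clause (¬x4), x4 = False.
From the singleton clause (¬x3), x3 = False.
Now (x3) is unsatisfied and unit — conflict.
So every satisfying assignment has x5 = False.

False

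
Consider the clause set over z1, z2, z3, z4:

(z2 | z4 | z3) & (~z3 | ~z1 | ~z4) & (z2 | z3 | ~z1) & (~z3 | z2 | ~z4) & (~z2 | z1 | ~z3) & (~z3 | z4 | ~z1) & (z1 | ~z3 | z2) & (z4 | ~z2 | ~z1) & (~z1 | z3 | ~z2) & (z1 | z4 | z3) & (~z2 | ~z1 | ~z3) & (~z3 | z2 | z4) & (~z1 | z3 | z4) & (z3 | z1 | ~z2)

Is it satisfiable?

Yes

Case z2 = 0:
Case z4 = 1:
From the singleton clause (~z3), z3 = 0.
From the singleton clause (~z1), z1 = 0.
This assignment satisfies each clause.
A satisfying assignment: z1: 0, z2: 0, z3: 0, z4: 1.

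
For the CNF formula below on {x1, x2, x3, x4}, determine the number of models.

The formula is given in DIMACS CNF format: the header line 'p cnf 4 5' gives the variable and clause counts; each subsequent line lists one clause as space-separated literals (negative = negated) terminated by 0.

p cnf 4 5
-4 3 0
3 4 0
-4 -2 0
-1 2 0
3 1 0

There are 2^4 = 16 truth assignments over (x1, x2, x3, x4).
Check each against the 5 clauses (columns in the order x1, x2, x3, x4):
  F F F F  ✗ fails (x3 ∨ x4)
  F F F T  ✗ fails (¬x4 ∨ x3)
  F F T F  ✓ satisfies all
  F F T T  ✓ satisfies all
  F T F F  ✗ fails (x3 ∨ x4)
  F T F T  ✗ fails (¬x4 ∨ x3)
  F T T F  ✓ satisfies all
  F T T T  ✗ fails (¬x4 ∨ ¬x2)
  T F F F  ✗ fails (x3 ∨ x4)
  T F F T  ✗ fails (¬x4 ∨ x3)
  T F T F  ✗ fails (¬x1 ∨ x2)
  T F T T  ✗ fails (¬x1 ∨ x2)
  T T F F  ✗ fails (x3 ∨ x4)
  T T F T  ✗ fails (¬x4 ∨ x3)
  T T T F  ✓ satisfies all
  T T T T  ✗ fails (¬x4 ∨ ¬x2)
4 of the 16 rows are models.

4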